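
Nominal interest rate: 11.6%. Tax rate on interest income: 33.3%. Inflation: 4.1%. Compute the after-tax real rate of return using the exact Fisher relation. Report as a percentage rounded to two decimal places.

3.49%

After-tax nominal return = 11.6% × (1 − 0.333) = 7.7372%.
1 + r = 1.077372 / 1.04100 = 1.034939
After-tax real rate = 1.034939 − 1 → 3.49%.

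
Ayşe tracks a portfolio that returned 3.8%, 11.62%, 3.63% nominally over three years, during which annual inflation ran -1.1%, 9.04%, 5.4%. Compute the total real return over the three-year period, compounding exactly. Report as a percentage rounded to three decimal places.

5.634%

Nominal growth factor = 1.0380 × 1.1162 × 1.0363 = 1.200673
Price-level growth factor = 0.9890 × 1.0904 × 1.0540 = 1.136640
Real growth factor = 1.200673 / 1.136640 = 1.056336
Total real return = 1.056336 − 1 → 5.634%.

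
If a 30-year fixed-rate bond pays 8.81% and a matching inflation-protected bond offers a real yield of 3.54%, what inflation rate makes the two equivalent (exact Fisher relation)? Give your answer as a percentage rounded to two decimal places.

5.09%

(1 + π) = (1 + i)/(1 + r) = 1.08810 / 1.03540 = 1.050898
Break-even inflation = 1.050898 − 1 → 5.09%.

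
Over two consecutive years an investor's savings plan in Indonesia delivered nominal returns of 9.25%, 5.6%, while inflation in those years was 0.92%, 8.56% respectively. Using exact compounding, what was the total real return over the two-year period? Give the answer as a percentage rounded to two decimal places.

Nominal growth factor = 1.0925 × 1.0560 = 1.153680
Price-level growth factor = 1.0092 × 1.0856 = 1.095588
Real growth factor = 1.153680 / 1.095588 = 1.053024
Total real return = 1.053024 − 1 → 5.30%.

5.30%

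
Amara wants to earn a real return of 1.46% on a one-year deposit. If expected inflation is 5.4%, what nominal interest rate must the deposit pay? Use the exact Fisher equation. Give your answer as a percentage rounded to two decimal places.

6.94%

(1 + i) = (1 + r)(1 + π) = 1.01460 × 1.05400 = 1.0693884
i = 1.0693884 − 1, so the required nominal rate is 6.94%.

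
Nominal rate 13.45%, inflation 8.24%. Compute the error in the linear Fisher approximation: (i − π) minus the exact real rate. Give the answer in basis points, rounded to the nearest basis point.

Approximate: r ≈ 13.450% − 8.240% = 5.2100%
Exact: (1 + 0.1345)/(1 + 0.0824) − 1 = 4.8134%
Error = 5.2100% − 4.8134% = 0.3966% → 40 basis points.

40 basis points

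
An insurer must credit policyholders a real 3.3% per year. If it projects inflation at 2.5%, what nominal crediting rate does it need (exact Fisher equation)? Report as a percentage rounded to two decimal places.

(1 + i) = (1 + r)(1 + π) = 1.03300 × 1.02500 = 1.058825
i = 1.058825 − 1, so the required nominal rate is 5.88%.

5.88%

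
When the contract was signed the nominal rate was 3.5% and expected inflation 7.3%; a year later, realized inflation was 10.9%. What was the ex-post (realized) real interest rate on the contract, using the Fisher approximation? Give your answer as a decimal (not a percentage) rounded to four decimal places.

Ex-post: 3.5% − 10.9% = -7.400%
So the realized real rate is -0.0740.

-0.0740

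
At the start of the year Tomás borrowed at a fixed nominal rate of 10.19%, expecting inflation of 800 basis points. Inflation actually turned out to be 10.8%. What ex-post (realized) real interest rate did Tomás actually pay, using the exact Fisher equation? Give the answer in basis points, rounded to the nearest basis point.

-55 basis points

Ex-post: (1 + 0.1019)/(1 + 0.1080) − 1 = -0.5505%
So the realized real rate is -55 basis points.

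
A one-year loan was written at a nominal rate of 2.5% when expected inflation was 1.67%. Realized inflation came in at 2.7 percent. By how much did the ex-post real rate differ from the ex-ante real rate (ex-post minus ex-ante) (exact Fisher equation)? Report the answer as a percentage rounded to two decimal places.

Ex-ante: (1 + 0.0250)/(1 + 0.0167) − 1 = 0.8164%
Ex-post: (1 + 0.0250)/(1 + 0.0270) − 1 = -0.1947%
Difference (ex-post − ex-ante) = -1.0111% → -1.01%.

-1.01%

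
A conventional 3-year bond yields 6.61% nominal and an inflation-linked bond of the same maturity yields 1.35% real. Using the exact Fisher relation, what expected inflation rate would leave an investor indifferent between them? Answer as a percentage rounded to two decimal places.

5.19%

(1 + π) = (1 + i)/(1 + r) = 1.06610 / 1.01350 = 1.051899
Break-even inflation = 1.051899 − 1 → 5.19%.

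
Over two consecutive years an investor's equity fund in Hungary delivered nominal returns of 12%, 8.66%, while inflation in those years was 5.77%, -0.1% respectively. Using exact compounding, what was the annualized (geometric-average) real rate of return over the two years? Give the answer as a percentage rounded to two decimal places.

Nominal growth factor = 1.1200 × 1.0866 = 1.21699200
Price-level growth factor = 1.0577 × 0.9990 = 1.05664230
Real growth factor = 1.21699200 / 1.05664230 = 1.15175400
Annualized real rate = 1.15175400^(1/2) − 1 = 7.3198% → 7.32%.

7.32%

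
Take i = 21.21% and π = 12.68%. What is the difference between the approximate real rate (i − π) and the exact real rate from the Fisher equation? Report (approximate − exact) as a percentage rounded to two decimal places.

0.96%

Approximate: r ≈ 21.210% − 12.680% = 8.5300%
Exact: (1 + 0.2121)/(1 + 0.1268) − 1 = 7.5701%
Error = 8.5300% − 7.5701% = 0.9599% → 0.96%.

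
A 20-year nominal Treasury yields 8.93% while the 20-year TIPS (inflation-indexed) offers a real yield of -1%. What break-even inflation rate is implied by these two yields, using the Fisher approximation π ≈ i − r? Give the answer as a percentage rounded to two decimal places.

π ≈ i − r = 8.93% − (-1%) → 9.93%.

9.93%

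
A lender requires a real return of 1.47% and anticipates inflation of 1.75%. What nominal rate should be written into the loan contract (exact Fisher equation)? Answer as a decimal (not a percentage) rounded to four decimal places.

(1 + i) = (1 + r)(1 + π) = 1.01470 × 1.01750 = 1.03245725
i = 1.03245725 − 1, so the required nominal rate is 0.0325.

0.0325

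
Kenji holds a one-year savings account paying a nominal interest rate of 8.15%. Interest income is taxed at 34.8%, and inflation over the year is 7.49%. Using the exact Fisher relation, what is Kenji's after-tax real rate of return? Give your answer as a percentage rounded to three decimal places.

After-tax nominal return = 8.15% × (1 − 0.348) = 5.3138%.
1 + r = 1.053138 / 1.07490 = 0.979754
After-tax real rate = 0.979754 − 1 → -2.025%.

-2.025%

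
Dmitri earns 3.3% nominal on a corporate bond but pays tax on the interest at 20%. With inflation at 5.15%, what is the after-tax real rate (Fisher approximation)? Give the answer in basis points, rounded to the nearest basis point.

-251 basis points

After-tax nominal return = 3.3% × (1 − 0.2) = 2.6400%.
r ≈ 2.6400% − 5.15% → -251 basis points.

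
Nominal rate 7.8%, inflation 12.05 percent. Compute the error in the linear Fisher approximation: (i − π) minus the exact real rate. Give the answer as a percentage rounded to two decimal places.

-0.46%

Approximate: r ≈ 7.800% − 12.050% = -4.2500%
Exact: (1 + 0.0780)/(1 + 0.1205) − 1 = -3.7929%
Error = -4.2500% − (-3.7929%) = -0.4571% → -0.46%.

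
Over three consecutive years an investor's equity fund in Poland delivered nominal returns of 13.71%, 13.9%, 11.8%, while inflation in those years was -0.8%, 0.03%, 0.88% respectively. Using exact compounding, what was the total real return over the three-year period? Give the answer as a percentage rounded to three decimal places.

44.650%

Nominal growth factor = 1.1371 × 1.1390 × 1.1180 = 1.447985
Price-level growth factor = 0.9920 × 1.0003 × 1.0088 = 1.001030
Real growth factor = 1.447985 / 1.001030 = 1.446496
Total real return = 1.446496 − 1 → 44.650%.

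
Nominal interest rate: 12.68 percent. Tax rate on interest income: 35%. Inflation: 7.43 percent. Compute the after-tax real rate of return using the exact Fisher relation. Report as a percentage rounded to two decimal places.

0.76%

After-tax nominal return = 12.68% × (1 − 0.35) = 8.2420%.
1 + r = 1.08242 / 1.07430 = 1.007558
After-tax real rate = 1.007558 − 1 → 0.76%.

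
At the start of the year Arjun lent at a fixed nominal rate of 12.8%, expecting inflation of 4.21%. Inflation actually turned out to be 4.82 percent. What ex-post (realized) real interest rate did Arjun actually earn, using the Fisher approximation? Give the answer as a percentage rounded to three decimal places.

7.980%

Ex-post: 12.8% − 4.82% = 7.980%
So the realized real rate is 7.980%.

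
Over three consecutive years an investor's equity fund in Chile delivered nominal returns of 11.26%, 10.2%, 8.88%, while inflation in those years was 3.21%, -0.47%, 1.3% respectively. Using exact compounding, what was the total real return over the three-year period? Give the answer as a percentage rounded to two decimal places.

28.29%

Nominal growth factor = 1.1126 × 1.1020 × 1.0888 = 1.334962
Price-level growth factor = 1.0321 × 0.9953 × 1.0130 = 1.040603
Real growth factor = 1.334962 / 1.040603 = 1.282873
Total real return = 1.282873 − 1 → 28.29%.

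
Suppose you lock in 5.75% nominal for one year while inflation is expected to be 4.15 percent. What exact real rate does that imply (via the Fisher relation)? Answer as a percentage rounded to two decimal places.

1 + r = 1.05750 / 1.04150 = 1.015362
r = 1.015362 − 1 = 1.5362%, i.e. 1.54%.

1.54%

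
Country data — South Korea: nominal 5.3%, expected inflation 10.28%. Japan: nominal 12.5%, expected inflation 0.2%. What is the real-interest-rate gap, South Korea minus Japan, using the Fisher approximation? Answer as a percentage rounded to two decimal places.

South Korea: 5.3% − 10.28% = -4.980%
Japan: 12.5% − 0.2% = 12.300%
Differential = -17.280% → -17.28%.

-17.28%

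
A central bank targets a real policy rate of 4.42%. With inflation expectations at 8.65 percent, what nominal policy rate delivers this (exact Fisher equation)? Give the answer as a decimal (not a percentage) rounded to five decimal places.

0.13452

(1 + i) = (1 + r)(1 + π) = 1.04420 × 1.08650 = 1.1345233
i = 1.1345233 − 1, so the required nominal rate is 0.13452.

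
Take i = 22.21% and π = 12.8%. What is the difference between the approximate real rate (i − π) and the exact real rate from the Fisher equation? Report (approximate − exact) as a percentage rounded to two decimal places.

1.07%

Approximate: r ≈ 22.210% − 12.800% = 9.4100%
Exact: (1 + 0.2221)/(1 + 0.1280) − 1 = 8.3422%
Error = 9.4100% − 8.3422% = 1.0678% → 1.07%.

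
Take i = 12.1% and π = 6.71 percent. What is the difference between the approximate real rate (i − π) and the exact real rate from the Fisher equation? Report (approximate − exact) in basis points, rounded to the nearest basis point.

34 basis points

Approximate: r ≈ 12.100% − 6.710% = 5.3900%
Exact: (1 + 0.1210)/(1 + 0.0671) − 1 = 5.0511%
Error = 5.3900% − 5.0511% = 0.3389% → 34 basis points.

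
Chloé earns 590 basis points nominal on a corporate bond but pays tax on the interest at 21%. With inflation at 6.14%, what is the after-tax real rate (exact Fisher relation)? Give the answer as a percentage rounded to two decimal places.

After-tax nominal return = 5.9% × (1 − 0.21) = 4.6610%.
1 + r = 1.04661 / 1.06140 = 0.986066
After-tax real rate = 0.986066 − 1 → -1.39%.

-1.39%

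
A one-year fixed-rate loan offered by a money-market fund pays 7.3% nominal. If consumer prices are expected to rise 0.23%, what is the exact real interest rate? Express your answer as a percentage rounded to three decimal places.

7.054%

1 + r = 1.07300 / 1.00230 = 1.070538
r = 1.070538 − 1 = 7.0538%, i.e. 7.054%.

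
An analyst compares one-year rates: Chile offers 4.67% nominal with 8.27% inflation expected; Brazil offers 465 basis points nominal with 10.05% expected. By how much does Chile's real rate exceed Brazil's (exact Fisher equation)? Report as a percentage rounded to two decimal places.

Chile: (1 + 0.0467)/(1 + 0.0827) − 1 = -3.3250%
Brazil: (1 + 0.0465)/(1 + 0.1005) − 1 = -4.9069%
Differential = -3.3250% − (-4.9069%) = 1.5818% → 1.58%.

1.58%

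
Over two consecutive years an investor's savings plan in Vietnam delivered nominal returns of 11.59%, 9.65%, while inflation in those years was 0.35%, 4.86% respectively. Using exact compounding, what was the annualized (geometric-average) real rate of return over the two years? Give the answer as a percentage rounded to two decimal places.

Compound the nominal returns: 1.1159 × 1.0965 = 1.22358435.
Compound inflation: 1.0035 × 1.0486 = 1.05227010.
Deflate: 1.22358435 / 1.05227010 = 1.16280445.
Annualized real rate = 1.16280445^(1/2) − 1 = 7.8334% → 7.83%.

7.83%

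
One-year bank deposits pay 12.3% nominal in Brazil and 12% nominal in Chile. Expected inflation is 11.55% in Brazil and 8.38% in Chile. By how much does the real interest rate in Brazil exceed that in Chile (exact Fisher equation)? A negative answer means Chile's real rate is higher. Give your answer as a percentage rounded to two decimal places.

-2.67%

Brazil: (1 + 0.1230)/(1 + 0.1155) − 1 = 0.6723%
Chile: (1 + 0.1200)/(1 + 0.0838) − 1 = 3.3401%
Differential = 0.6723% − 3.3401% = -2.6678% → -2.67%.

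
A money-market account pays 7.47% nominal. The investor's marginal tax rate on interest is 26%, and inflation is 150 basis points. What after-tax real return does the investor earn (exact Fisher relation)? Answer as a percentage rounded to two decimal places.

After-tax nominal return = 7.47% × (1 − 0.26) = 5.5278%.
1 + r = 1.055278 / 1.01500 = 1.039683
After-tax real rate = 1.039683 − 1 → 3.97%.

3.97%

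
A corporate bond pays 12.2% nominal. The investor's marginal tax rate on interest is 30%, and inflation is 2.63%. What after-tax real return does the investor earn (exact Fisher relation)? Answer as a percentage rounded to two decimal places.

5.76%

After-tax nominal return = 12.2% × (1 − 0.3) = 8.5400%.
1 + r = 1.08540 / 1.02630 = 1.057586
After-tax real rate = 1.057586 − 1 → 5.76%.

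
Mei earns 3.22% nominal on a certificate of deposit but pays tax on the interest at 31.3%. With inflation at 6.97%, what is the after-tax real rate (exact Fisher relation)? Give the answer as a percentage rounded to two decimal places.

After-tax nominal return = 3.22% × (1 − 0.313) = 2.21214%.
1 + r = 1.0221214 / 1.06970 = 0.955522
After-tax real rate = 0.955522 − 1 → -4.45%.

-4.45%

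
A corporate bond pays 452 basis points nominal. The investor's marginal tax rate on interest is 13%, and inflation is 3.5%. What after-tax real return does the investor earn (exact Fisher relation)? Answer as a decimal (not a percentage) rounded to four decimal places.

0.0042

After-tax nominal return = 4.52% × (1 − 0.13) = 3.9324%.
1 + r = 1.039324 / 1.03500 = 1.004178
After-tax real rate = 1.004178 − 1 → 0.0042.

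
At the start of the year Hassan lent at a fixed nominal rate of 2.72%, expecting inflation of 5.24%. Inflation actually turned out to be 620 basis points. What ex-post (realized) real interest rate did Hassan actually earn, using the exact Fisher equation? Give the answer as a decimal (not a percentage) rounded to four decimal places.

Ex-post: (1 + 0.0272)/(1 + 0.0620) − 1 = -3.2768%
So the realized real rate is -0.0328.

-0.0328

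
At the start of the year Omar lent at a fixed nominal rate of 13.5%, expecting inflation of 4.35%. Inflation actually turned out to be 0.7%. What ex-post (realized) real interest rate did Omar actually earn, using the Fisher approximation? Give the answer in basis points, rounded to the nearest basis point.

1280 basis points

Ex-post: 13.5% − 0.7% = 12.800%
So the realized real rate is 1280 basis points.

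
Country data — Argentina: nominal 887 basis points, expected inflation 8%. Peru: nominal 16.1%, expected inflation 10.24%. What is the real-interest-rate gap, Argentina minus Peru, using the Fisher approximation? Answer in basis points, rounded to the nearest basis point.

Argentina: 8.87% − 8% = 0.870%
Peru: 16.1% − 10.24% = 5.860%
Differential = -4.990% → -499 basis points.

-499 basis points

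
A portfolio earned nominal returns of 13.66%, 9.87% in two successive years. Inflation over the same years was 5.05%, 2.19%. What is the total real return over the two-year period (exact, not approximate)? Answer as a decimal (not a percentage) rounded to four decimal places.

Compound the nominal returns: 1.1366 × 1.0987 = 1.248782.
Compound inflation: 1.0505 × 1.0219 = 1.073506.
Deflate: 1.248782 / 1.073506 = 1.163275.
Total real return = 1.163275 − 1 → 0.1633.

0.1633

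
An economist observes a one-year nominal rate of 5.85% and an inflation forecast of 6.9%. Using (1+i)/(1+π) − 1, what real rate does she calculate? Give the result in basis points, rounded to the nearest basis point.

-98 basis points

1 + r = 1.05850 / 1.06900 = 0.990178
r = 0.990178 − 1 = -0.9822%, i.e. -98 basis points.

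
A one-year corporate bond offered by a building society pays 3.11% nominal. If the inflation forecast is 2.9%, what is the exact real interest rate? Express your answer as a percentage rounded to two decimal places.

0.20%

1 + r = 1.03110 / 1.02900 = 1.002041
r = 1.002041 − 1 = 0.2041%, i.e. 0.20%.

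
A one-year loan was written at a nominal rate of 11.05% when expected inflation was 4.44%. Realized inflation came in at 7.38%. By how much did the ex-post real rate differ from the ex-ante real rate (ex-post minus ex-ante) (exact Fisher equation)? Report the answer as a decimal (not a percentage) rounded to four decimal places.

-0.0291

Ex-ante: (1 + 0.1105)/(1 + 0.0444) − 1 = 6.3290%
Ex-post: (1 + 0.1105)/(1 + 0.0738) − 1 = 3.4178%
Difference (ex-post − ex-ante) = -2.9112% → -0.0291.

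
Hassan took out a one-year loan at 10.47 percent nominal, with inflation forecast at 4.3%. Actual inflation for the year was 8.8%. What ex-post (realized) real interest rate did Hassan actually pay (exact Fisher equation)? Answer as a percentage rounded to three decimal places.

1.535%

Ex-post: (1 + 0.1047)/(1 + 0.0880) − 1 = 1.5349%
So the realized real rate is 1.535%.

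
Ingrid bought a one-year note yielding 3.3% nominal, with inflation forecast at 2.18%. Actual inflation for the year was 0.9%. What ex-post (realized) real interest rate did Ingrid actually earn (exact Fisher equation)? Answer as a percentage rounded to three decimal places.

2.379%

Ex-post: (1 + 0.0330)/(1 + 0.0090) − 1 = 2.3786%
So the realized real rate is 2.379%.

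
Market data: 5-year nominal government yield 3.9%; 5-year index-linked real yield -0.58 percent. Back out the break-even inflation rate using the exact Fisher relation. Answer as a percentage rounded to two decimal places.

(1 + π) = (1 + i)/(1 + r) = 1.03900 / 0.99420 = 1.045061
Break-even inflation = 1.045061 − 1 → 4.51%.

4.51%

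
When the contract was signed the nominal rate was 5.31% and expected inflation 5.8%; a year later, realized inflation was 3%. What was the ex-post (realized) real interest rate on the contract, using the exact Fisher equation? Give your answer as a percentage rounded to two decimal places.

Ex-post: (1 + 0.0531)/(1 + 0.0300) − 1 = 2.2427%
So the realized real rate is 2.24%.

2.24%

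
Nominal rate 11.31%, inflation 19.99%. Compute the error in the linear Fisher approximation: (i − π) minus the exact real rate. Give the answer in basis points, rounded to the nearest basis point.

Approximate: r ≈ 11.310% − 19.990% = -8.6800%
Exact: (1 + 0.1131)/(1 + 0.1999) − 1 = -7.2339%
Error = -8.6800% − (-7.2339%) = -1.4461% → -145 basis points.

-145 basis points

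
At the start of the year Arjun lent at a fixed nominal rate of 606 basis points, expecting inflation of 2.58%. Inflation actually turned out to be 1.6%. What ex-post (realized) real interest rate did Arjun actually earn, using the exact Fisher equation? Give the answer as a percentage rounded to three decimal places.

Ex-post: (1 + 0.0606)/(1 + 0.0160) − 1 = 4.3898%
So the realized real rate is 4.390%.

4.390%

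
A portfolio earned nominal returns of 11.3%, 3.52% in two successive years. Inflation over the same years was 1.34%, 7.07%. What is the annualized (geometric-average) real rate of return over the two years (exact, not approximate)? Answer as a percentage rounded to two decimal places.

Nominal growth factor = 1.1130 × 1.0352 = 1.15217760
Price-level growth factor = 1.0134 × 1.0707 = 1.08504738
Real growth factor = 1.15217760 / 1.08504738 = 1.06186847
Annualized real rate = 1.06186847^(1/2) − 1 = 3.0470% → 3.05%.

3.05%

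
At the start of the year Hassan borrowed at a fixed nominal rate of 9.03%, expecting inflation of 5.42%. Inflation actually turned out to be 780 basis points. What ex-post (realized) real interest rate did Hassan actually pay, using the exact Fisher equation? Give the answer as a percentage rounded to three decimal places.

Ex-post: (1 + 0.0903)/(1 + 0.0780) − 1 = 1.1410%
So the realized real rate is 1.141%.

1.141%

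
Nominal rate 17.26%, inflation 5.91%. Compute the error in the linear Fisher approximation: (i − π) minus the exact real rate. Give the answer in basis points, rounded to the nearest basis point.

63 basis points

Approximate: r ≈ 17.260% − 5.910% = 11.3500%
Exact: (1 + 0.1726)/(1 + 0.0591) − 1 = 10.7166%
Error = 11.3500% − 10.7166% = 0.6334% → 63 basis points.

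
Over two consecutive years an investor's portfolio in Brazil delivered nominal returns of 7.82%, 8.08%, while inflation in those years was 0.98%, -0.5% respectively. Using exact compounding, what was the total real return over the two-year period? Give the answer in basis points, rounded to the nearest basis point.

1598 basis points

Nominal growth factor = 1.0782 × 1.0808 = 1.165319
Price-level growth factor = 1.0098 × 0.9950 = 1.004751
Real growth factor = 1.165319 / 1.004751 = 1.159808
Total real return = 1.159808 − 1 → 1598 basis points.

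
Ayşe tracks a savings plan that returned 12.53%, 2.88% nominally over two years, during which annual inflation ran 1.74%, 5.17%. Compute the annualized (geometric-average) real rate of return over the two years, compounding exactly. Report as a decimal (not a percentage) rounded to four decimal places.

Compound the nominal returns: 1.1253 × 1.0288 = 1.15770864.
Compound inflation: 1.0174 × 1.0517 = 1.06999958.
Deflate: 1.15770864 / 1.06999958 = 1.08197112.
Annualized real rate = 1.08197112^(1/2) − 1 = 4.0178% → 0.0402.

0.0402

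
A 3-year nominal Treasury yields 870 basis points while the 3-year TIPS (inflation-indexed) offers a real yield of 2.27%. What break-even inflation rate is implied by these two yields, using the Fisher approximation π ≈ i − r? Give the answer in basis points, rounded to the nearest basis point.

643 basis points

π ≈ i − r = 8.7% − 2.27% → 643 basis points.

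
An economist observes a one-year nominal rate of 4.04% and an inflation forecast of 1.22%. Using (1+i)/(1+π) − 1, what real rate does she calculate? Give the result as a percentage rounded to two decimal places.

2.79%

By the Fisher equation, 1 + r = (1 + i)/(1 + π).
1 + r = 1.04040 / 1.01220 = 1.027860
r = 1.027860 − 1 = 2.7860%, i.e. 2.79%.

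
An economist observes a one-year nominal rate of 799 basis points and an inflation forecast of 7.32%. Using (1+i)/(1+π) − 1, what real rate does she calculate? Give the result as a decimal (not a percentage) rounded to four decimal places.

1 + r = 1.07990 / 1.07320 = 1.006243
r = 1.006243 − 1 = 0.6243%, i.e. 0.0062.

0.0062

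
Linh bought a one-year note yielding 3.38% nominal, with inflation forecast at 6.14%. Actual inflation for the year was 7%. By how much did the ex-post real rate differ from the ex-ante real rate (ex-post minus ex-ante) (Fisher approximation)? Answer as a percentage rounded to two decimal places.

Ex-ante: 3.38% − 6.14% = -2.760%
Ex-post: 3.38% − 7% = -3.620%
Difference (ex-post − ex-ante) = -0.8600% → -0.86%.

-0.86%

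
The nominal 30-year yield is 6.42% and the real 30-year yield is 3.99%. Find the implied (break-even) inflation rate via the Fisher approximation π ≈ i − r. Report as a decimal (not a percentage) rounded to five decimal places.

0.02430

π ≈ i − r = 6.42% − 3.99% → 0.02430.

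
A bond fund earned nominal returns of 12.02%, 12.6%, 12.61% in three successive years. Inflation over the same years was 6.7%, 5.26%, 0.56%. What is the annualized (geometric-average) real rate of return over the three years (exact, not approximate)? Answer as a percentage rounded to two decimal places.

Compound the nominal returns: 1.1202 × 1.1260 × 1.1261 = 1.42040083.
Compound inflation: 1.0670 × 1.0526 × 1.0056 = 1.12941370.
Deflate: 1.42040083 / 1.12941370 = 1.25764442.
Annualized real rate = 1.25764442^(1/3) − 1 = 7.9409% → 7.94%.

7.94%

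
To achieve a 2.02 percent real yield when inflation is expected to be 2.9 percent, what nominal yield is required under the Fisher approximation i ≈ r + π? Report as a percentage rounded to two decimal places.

i ≈ r + π = 2.02% + 2.9% = 4.92%.

4.92%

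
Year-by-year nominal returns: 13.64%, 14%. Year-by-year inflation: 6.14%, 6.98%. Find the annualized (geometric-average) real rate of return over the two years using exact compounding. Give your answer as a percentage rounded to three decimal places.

6.814%

Compound the nominal returns: 1.1364 × 1.1400 = 1.29549600.
Compound inflation: 1.0614 × 1.0698 = 1.13548572.
Deflate: 1.29549600 / 1.13548572 = 1.14091791.
Annualized real rate = 1.14091791^(1/2) − 1 = 6.8138% → 6.814%.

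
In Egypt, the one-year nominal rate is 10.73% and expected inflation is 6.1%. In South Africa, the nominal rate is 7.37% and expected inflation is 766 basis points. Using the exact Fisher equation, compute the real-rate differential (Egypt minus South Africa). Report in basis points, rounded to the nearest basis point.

463 basis points

Egypt: (1 + 0.1073)/(1 + 0.0610) − 1 = 4.3638%
South Africa: (1 + 0.0737)/(1 + 0.0766) − 1 = -0.2694%
Differential = 4.3638% − (-0.2694%) = 4.6332% → 463 basis points.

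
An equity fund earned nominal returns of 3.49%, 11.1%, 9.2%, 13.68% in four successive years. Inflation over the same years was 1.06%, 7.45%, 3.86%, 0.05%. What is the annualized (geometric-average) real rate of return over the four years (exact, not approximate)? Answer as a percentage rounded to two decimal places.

Compound the nominal returns: 1.0349 × 1.1110 × 1.0920 × 1.1368 = 1.42731276.
Compound inflation: 1.0106 × 1.0745 × 1.0386 × 1.0005 = 1.12836894.
Deflate: 1.42731276 / 1.12836894 = 1.26493446.
Annualized real rate = 1.26493446^(1/4) − 1 = 6.0515% → 6.05%.

6.05%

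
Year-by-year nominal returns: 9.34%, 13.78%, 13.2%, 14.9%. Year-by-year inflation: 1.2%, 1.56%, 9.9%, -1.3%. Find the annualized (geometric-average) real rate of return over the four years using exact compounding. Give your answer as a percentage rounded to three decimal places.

Compound the nominal returns: 1.0934 × 1.1378 × 1.1320 × 1.1490 = 1.61812272.
Compound inflation: 1.0120 × 1.0156 × 1.0990 × 0.9870 = 1.11485414.
Deflate: 1.61812272 / 1.11485414 = 1.45142101.
Annualized real rate = 1.45142101^(1/4) − 1 = 9.7611% → 9.761%.

9.761%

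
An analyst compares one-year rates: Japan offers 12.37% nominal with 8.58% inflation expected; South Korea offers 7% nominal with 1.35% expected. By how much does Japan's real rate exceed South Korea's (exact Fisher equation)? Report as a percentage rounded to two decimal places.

Japan: (1 + 0.1237)/(1 + 0.0858) − 1 = 3.4905%
South Korea: (1 + 0.0700)/(1 + 0.0135) − 1 = 5.5747%
Differential = 3.4905% − 5.5747% = -2.0842% → -2.08%.

-2.08%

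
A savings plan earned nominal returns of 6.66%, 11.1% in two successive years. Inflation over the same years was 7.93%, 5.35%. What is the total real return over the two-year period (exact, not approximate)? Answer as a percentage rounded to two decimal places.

Compound the nominal returns: 1.0666 × 1.1110 = 1.184993.
Compound inflation: 1.0793 × 1.0535 = 1.137043.
Deflate: 1.184993 / 1.137043 = 1.042171.
Total real return = 1.042171 − 1 → 4.22%.

4.22%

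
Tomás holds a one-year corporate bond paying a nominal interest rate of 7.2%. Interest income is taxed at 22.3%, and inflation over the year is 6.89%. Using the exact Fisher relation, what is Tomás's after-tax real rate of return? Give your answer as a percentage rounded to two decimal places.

After-tax nominal return = 7.2% × (1 − 0.223) = 5.5944%.
1 + r = 1.055944 / 1.06890 = 0.987879
After-tax real rate = 0.987879 − 1 → -1.21%.

-1.21%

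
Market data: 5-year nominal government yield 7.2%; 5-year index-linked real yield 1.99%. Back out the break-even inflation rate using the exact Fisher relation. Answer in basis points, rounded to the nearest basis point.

511 basis points

(1 + π) = (1 + i)/(1 + r) = 1.07200 / 1.01990 = 1.051083
Break-even inflation = 1.051083 − 1 → 511 basis points.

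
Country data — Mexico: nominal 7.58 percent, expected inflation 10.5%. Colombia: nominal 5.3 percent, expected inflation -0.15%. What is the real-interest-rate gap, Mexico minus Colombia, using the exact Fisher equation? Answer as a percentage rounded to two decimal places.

-8.10%

Mexico: (1 + 0.0758)/(1 + 0.1050) − 1 = -2.6425%
Colombia: (1 + 0.0530)/(1 − 0.0015) − 1 = 5.4582%
Differential = -2.6425% − 5.4582% = -8.1007% → -8.10%.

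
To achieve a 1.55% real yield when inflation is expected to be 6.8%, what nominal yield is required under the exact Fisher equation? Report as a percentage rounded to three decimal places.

(1 + i) = (1 + r)(1 + π) = 1.01550 × 1.06800 = 1.084554
i = 1.084554 − 1, so the required nominal rate is 8.455%.

8.455%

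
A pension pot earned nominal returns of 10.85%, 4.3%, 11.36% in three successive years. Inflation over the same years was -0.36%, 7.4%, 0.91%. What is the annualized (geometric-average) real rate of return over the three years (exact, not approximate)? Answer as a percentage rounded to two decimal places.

6.04%

Nominal growth factor = 1.1085 × 1.0430 × 1.1136 = 1.28750590
Price-level growth factor = 0.9964 × 1.0740 × 1.0091 = 1.07987182
Real growth factor = 1.28750590 / 1.07987182 = 1.19227660
Annualized real rate = 1.19227660^(1/3) − 1 = 6.0374% → 6.04%.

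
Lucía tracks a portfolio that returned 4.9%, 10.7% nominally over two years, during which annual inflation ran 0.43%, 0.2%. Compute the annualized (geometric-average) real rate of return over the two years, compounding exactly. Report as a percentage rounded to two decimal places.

7.42%

Nominal growth factor = 1.0490 × 1.1070 = 1.16124300
Price-level growth factor = 1.0043 × 1.0020 = 1.00630860
Real growth factor = 1.16124300 / 1.00630860 = 1.15396311
Annualized real rate = 1.15396311^(1/2) − 1 = 7.4227% → 7.42%.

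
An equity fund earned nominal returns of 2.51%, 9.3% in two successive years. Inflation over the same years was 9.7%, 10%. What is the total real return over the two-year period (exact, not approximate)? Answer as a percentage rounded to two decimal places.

Compound the nominal returns: 1.0251 × 1.0930 = 1.120434.
Compound inflation: 1.0970 × 1.1000 = 1.206700.
Deflate: 1.120434 / 1.206700 = 0.928511.
Total real return = 0.928511 − 1 → -7.15%.

-7.15%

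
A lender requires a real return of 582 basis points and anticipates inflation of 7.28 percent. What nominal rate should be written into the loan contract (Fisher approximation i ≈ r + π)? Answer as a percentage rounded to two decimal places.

i ≈ r + π = 5.82% + 7.28% = 13.10%.

13.10%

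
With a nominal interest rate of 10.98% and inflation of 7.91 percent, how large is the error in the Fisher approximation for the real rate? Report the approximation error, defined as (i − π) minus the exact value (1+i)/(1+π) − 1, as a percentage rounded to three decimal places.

0.225%

Approximate: r ≈ 10.980% − 7.910% = 3.0700%
Exact: (1 + 0.1098)/(1 + 0.0791) − 1 = 2.8450%
Error = 3.0700% − 2.8450% = 0.2250% → 0.225%.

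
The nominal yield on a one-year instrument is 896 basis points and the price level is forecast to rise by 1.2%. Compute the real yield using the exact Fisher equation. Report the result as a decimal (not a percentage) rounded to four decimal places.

By the Fisher equation, 1 + r = (1 + i)/(1 + π).
1 + r = 1.08960 / 1.01200 = 1.076680
r = 1.076680 − 1 = 7.6680%, i.e. 0.0767.

0.0767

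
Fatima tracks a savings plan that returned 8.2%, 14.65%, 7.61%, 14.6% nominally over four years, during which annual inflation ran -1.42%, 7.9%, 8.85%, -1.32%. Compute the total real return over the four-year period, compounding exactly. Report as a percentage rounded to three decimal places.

Compound the nominal returns: 1.0820 × 1.1465 × 1.0761 × 1.1460 = 1.529814.
Compound inflation: 0.9858 × 1.0790 × 1.0885 × 0.9868 = 1.142531.
Deflate: 1.529814 / 1.142531 = 1.338970.
Total real return = 1.338970 − 1 → 33.897%.

33.897%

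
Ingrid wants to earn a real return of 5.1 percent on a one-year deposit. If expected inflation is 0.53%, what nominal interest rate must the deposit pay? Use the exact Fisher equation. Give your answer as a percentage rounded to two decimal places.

5.66%

(1 + i) = (1 + r)(1 + π) = 1.05100 × 1.00530 = 1.0565703
i = 1.0565703 − 1, so the required nominal rate is 5.66%.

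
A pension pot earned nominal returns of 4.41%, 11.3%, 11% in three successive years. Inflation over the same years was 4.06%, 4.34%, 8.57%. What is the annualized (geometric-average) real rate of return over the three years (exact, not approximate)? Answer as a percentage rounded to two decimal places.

Nominal growth factor = 1.0441 × 1.1130 × 1.1100 = 1.28991246
Price-level growth factor = 1.0406 × 1.0434 × 1.0857 = 1.17881185
Real growth factor = 1.28991246 / 1.17881185 = 1.09424796
Annualized real rate = 1.09424796^(1/3) − 1 = 3.0478% → 3.05%.

3.05%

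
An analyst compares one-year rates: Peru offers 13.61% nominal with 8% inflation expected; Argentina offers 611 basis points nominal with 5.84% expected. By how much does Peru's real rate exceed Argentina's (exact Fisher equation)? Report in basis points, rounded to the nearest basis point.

Peru: (1 + 0.1361)/(1 + 0.0800) − 1 = 5.1944%
Argentina: (1 + 0.0611)/(1 + 0.0584) − 1 = 0.2551%
Differential = 5.1944% − 0.2551% = 4.9393% → 494 basis points.

494 basis points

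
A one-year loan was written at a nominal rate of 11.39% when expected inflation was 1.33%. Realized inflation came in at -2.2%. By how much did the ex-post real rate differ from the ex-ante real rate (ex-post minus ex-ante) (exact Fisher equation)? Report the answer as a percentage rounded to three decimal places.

Ex-ante: (1 + 0.1139)/(1 + 0.0133) − 1 = 9.9280%
Ex-post: (1 + 0.1139)/(1 − 0.0220) − 1 = 13.8957%
Difference (ex-post − ex-ante) = 3.9677% → 3.968%.

3.968%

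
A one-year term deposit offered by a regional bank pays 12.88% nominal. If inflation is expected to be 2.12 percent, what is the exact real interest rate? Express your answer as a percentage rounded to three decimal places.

10.537%

By the Fisher equation, 1 + r = (1 + i)/(1 + π).
1 + r = 1.12880 / 1.02120 = 1.105366
r = 1.105366 − 1 = 10.5366%, i.e. 10.537%.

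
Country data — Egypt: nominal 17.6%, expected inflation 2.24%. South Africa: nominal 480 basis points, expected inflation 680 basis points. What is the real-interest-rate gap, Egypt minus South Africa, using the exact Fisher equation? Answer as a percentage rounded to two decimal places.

16.90%

Egypt: (1 + 0.1760)/(1 + 0.0224) − 1 = 15.0235%
South Africa: (1 + 0.0480)/(1 + 0.0680) − 1 = -1.8727%
Differential = 15.0235% − (-1.8727%) = 16.8961% → 16.90%.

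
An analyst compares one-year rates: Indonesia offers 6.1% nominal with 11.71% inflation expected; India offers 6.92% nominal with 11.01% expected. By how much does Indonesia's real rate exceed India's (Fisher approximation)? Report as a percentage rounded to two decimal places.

-1.52%

Indonesia: 6.1% − 11.71% = -5.610%
India: 6.92% − 11.01% = -4.090%
Differential = -1.520% → -1.52%.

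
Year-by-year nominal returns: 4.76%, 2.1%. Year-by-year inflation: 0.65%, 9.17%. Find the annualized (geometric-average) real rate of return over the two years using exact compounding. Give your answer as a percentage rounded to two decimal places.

-1.34%

Compound the nominal returns: 1.0476 × 1.0210 = 1.06959960.
Compound inflation: 1.0065 × 1.0917 = 1.09879605.
Deflate: 1.06959960 / 1.09879605 = 0.97342869.
Annualized real rate = 0.97342869^(1/2) − 1 = -1.3375% → -1.34%.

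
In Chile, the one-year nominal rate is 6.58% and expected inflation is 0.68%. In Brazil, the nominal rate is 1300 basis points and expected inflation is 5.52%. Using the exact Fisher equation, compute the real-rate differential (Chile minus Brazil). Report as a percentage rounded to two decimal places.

Chile: (1 + 0.0658)/(1 + 0.0068) − 1 = 5.8602%
Brazil: (1 + 0.1300)/(1 + 0.0552) − 1 = 7.0887%
Differential = 5.8602% − 7.0887% = -1.2286% → -1.23%.

-1.23%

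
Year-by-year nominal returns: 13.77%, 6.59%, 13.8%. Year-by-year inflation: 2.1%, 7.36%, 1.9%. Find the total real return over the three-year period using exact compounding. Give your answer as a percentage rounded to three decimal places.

23.550%

Compound the nominal returns: 1.1377 × 1.0659 × 1.1380 = 1.380024.
Compound inflation: 1.0210 × 1.0736 × 1.0190 = 1.116972.
Deflate: 1.380024 / 1.116972 = 1.235504.
Total real return = 1.235504 − 1 → 23.550%.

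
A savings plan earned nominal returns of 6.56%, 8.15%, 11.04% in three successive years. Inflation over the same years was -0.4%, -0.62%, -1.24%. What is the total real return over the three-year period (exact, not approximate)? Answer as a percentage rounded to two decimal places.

30.91%

Compound the nominal returns: 1.0656 × 1.0815 × 1.1104 = 1.279676.
Compound inflation: 0.9960 × 0.9938 × 0.9876 = 0.977551.
Deflate: 1.279676 / 0.977551 = 1.309064.
Total real return = 1.309064 − 1 → 30.91%.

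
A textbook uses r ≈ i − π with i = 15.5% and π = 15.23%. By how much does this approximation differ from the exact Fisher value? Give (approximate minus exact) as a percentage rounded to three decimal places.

0.036%

Approximate: r ≈ 15.500% − 15.230% = 0.2700%
Exact: (1 + 0.1550)/(1 + 0.1523) − 1 = 0.2343%
Error = 0.2700% − 0.2343% = 0.0357% → 0.036%.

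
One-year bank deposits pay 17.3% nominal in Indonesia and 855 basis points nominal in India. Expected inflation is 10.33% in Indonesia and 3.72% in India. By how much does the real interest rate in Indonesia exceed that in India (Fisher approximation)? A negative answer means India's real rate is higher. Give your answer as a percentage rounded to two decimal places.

2.14%

Indonesia: 17.3% − 10.33% = 6.970%
India: 8.55% − 3.72% = 4.830%
Differential = 2.140% → 2.14%.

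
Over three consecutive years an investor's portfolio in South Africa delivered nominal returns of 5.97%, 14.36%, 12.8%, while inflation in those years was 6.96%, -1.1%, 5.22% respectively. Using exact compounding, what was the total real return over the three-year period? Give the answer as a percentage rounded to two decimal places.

Compound the nominal returns: 1.0597 × 1.1436 × 1.1280 = 1.366993.
Compound inflation: 1.0696 × 0.9890 × 1.0522 = 1.113053.
Deflate: 1.366993 / 1.113053 = 1.228147.
Total real return = 1.228147 − 1 → 22.81%.

22.81%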